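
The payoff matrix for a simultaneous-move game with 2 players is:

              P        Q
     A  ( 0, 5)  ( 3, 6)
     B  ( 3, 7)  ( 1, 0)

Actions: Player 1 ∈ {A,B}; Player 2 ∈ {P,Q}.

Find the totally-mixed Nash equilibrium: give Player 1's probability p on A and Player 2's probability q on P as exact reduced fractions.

P1 indiff ⇒ q·0+(1-q)·3 = q·3+(1-q)·1 ⇒ q(-3) = (1-q)(-2) ⇒ q = 2/5
P2 indiff ⇒ p·5+(1-p)·7 = p·6+(1-p)·0 ⇒ p(-1) = (1-p)(-7) ⇒ p = 7/8

p=7/8, q=2/5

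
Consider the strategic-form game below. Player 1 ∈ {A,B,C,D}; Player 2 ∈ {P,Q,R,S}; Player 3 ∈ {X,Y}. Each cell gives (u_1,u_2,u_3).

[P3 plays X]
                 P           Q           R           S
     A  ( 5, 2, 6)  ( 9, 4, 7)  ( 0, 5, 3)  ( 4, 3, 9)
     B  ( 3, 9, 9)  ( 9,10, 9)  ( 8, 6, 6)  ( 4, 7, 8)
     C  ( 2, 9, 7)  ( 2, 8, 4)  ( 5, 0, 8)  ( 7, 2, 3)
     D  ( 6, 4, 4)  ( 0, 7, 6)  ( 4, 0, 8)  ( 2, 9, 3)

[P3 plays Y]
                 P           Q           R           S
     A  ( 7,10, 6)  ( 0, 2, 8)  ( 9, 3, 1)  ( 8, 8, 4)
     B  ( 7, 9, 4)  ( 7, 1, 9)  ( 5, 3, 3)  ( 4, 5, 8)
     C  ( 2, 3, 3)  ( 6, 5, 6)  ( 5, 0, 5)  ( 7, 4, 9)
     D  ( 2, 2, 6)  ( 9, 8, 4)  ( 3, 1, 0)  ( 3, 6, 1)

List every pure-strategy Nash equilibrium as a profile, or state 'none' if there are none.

(A,P,X): not NE [P1→D gives 6>5; P2→R gives 5>2]
(A,P,Y): NE
(A,Q,X): not NE [P2→R gives 5>4; P3→Y gives 8>7]
(A,Q,Y): not NE [P1→D gives 9>0; P2→P gives 10>2]
(A,R,X): not NE [P1→B gives 8>0]
(A,R,Y): not NE [P2→P gives 10>3; P3→X gives 3>1]
(A,S,X): not NE [P1→C gives 7>4; P2→R gives 5>3]
(A,S,Y): not NE [P2→P gives 10>8; P3→X gives 9>4]
(B,P,X): not NE [P1→D gives 6>3; P2→Q gives 10>9]
(B,P,Y): not NE [P3→X gives 9>4]
(B,Q,X): NE
(B,Q,Y): not NE [P1→D gives 9>7; P2→P gives 9>1]
(B,R,X): not NE [P2→Q gives 10>6]
(B,R,Y): not NE [P1→A gives 9>5; P2→P gives 9>3; P3→X gives 6>3]
(B,S,X): not NE [P1→C gives 7>4; P2→Q gives 10>7]
(B,S,Y): not NE [P1→A gives 8>4; P2→P gives 9>5]
(C,P,X): not NE [P1→D gives 6>2]
(C,P,Y): not NE [P1→B gives 7>2; P2→Q gives 5>3; P3→X gives 7>3]
(C,Q,X): not NE [P1→B gives 9>2; P2→P gives 9>8; P3→Y gives 6>4]
(C,Q,Y): not NE [P1→D gives 9>6]
(C,R,X): not NE [P1→B gives 8>5; P2→P gives 9>0]
(C,R,Y): not NE [P1→A gives 9>5; P2→Q gives 5>0; P3→X gives 8>5]
(C,S,X): not NE [P2→P gives 9>2; P3→Y gives 9>3]
(C,S,Y): not NE [P1→A gives 8>7; P2→Q gives 5>4]
(D,P,X): not NE [P2→S gives 9>4; P3→Y gives 6>4]
(D,P,Y): not NE [P1→B gives 7>2; P2→Q gives 8>2]
(D,Q,X): not NE [P1→B gives 9>0; P2→S gives 9>7]
(D,Q,Y): not NE [P3→X gives 6>4]
(D,R,X): not NE [P1→B gives 8>4; P2→S gives 9>0]
(D,R,Y): not NE [P1→A gives 9>3; P2→Q gives 8>1; P3→X gives 8>0]
(D,S,X): not NE [P1→C gives 7>2]
(D,S,Y): not NE [P1→A gives 8>3; P2→Q gives 8>6; P3→X gives 3>1]

NE set: (A,P,Y), (B,Q,X)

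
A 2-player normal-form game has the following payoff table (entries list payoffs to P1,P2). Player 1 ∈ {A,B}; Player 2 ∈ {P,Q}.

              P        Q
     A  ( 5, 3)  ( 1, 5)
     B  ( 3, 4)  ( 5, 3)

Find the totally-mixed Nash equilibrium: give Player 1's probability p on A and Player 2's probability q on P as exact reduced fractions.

(p,q) = (1/3, 2/3)

P1 indiff ⇒ q·5+(1-q)·1 = q·3+(1-q)·5 ⇒ q(2) = (1-q)(4) ⇒ q = 2/3
P2 indiff ⇒ p·3+(1-p)·4 = p·5+(1-p)·3 ⇒ p(-2) = (1-p)(-1) ⇒ p = 1/3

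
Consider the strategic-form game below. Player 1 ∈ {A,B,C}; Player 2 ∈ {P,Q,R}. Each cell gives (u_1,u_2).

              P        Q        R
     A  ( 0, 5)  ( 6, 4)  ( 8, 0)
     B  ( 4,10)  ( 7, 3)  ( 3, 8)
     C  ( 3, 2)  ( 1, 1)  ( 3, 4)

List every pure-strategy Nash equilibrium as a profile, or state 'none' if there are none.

NE set: (B,P)

(A,P): not NE [P1→B gives 4>0]
(A,Q): not NE [P1→B gives 7>6; P2→P gives 5>4]
(A,R): not NE [P2→P gives 5>0]
(B,P): NE
(B,Q): not NE [P2→P gives 10>3]
(B,R): not NE [P1→A gives 8>3; P2→P gives 10>8]
(C,P): not NE [P1→B gives 4>3; P2→R gives 4>2]
(C,Q): not NE [P1→B gives 7>1; P2→R gives 4>1]
(C,R): not NE [P1→A gives 8>3]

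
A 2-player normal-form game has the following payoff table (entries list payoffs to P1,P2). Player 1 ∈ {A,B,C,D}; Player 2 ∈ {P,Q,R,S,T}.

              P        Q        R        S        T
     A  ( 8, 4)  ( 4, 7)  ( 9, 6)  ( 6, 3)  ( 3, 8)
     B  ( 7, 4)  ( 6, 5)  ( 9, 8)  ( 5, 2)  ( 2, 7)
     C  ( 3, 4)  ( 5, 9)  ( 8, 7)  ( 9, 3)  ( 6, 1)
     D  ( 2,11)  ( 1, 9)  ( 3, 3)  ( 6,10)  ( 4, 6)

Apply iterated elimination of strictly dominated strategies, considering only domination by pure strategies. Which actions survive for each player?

P1 drop D (C beats it: P:3>2 Q:5>1 R:8>3 S:9>6 T:6>4)
P2 drop P (Q beats it: A:7>4 B:5>4 C:9>4)
P2 drop S (Q beats it: A:7>3 B:5>2 C:9>3)
P1→{A,B,C} P2→{Q,R,T}

Survivors P1:{A,B,C} P2:{Q,R,T}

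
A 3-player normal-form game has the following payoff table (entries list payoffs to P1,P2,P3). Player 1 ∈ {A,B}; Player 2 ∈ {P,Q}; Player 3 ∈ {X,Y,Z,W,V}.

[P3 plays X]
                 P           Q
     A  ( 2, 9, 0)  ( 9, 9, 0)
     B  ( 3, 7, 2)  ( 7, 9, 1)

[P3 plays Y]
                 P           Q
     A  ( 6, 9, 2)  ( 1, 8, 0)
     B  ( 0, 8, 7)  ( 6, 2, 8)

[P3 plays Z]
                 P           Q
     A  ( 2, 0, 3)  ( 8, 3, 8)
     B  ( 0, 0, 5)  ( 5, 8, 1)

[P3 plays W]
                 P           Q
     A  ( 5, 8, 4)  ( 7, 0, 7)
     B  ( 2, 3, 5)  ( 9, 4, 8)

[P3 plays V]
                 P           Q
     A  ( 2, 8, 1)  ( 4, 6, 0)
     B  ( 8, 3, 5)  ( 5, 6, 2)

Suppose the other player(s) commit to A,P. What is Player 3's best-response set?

u_3(X vs A,P) = 0
u_3(Y vs A,P) = 2
u_3(Z vs A,P) = 3
u_3(W vs A,P) = 4
u_3(V vs A,P) = 1
max payoff 4 at {W}

BR_3 = {W}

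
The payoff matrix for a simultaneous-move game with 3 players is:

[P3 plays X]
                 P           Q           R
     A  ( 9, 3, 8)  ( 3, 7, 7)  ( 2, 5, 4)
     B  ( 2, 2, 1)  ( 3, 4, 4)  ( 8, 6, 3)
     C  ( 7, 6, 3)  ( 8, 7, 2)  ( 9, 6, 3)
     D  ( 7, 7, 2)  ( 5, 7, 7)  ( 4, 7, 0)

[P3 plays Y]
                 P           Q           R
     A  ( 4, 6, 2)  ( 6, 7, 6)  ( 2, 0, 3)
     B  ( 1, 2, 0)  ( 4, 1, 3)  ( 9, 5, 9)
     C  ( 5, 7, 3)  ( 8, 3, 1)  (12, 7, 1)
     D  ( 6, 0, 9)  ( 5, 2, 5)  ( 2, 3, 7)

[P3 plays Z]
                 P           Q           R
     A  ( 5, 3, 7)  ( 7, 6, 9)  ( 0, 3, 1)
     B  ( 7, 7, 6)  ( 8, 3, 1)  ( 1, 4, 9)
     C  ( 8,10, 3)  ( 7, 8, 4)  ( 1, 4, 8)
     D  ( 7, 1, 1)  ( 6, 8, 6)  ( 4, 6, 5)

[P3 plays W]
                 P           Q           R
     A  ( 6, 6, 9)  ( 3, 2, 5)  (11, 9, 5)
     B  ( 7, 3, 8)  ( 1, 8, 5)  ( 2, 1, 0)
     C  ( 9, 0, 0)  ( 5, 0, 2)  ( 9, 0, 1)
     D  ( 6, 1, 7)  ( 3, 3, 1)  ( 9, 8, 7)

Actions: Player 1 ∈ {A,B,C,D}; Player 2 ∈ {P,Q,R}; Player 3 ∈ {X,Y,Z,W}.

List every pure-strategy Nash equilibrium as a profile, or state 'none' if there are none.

(A,P,X): not NE [P2→Q gives 7>3; P3→W gives 9>8]
(A,P,Y): not NE [P1→D gives 6>4; P2→Q gives 7>6; P3→W gives 9>2]
(A,P,Z): not NE [P1→C gives 8>5; P2→Q gives 6>3; P3→W gives 9>7]
(A,P,W): not NE [P1→C gives 9>6; P2→R gives 9>6]
(A,Q,X): not NE [P1→C gives 8>3; P3→Z gives 9>7]
(A,Q,Y): not NE [P1→C gives 8>6; P3→Z gives 9>6]
(A,Q,Z): not NE [P1→B gives 8>7]
(A,Q,W): not NE [P1→C gives 5>3; P2→R gives 9>2; P3→Z gives 9>5]
(A,R,X): not NE [P1→C gives 9>2; P2→Q gives 7>5; P3→W gives 5>4]
(A,R,Y): not NE [P1→C gives 12>2; P2→Q gives 7>0; P3→W gives 5>3]
(A,R,Z): not NE [P1→D gives 4>0; P2→Q gives 6>3; P3→W gives 5>1]
(A,R,W): NE
(B,P,X): not NE [P1→A gives 9>2; P2→R gives 6>2; P3→W gives 8>1]
(B,P,Y): not NE [P1→D gives 6>1; P2→R gives 5>2; P3→W gives 8>0]
(B,P,Z): not NE [P1→C gives 8>7; P3→W gives 8>6]
(B,P,W): not NE [P1→C gives 9>7; P2→Q gives 8>3]
(B,Q,X): not NE [P1→C gives 8>3; P2→R gives 6>4; P3→W gives 5>4]
(B,Q,Y): not NE [P1→C gives 8>4; P2→R gives 5>1; P3→W gives 5>3]
(B,Q,Z): not NE [P2→P gives 7>3; P3→W gives 5>1]
(B,Q,W): not NE [P1→C gives 5>1]
(B,R,X): not NE [P1→C gives 9>8; P3→Z gives 9>3]
(B,R,Y): not NE [P1→C gives 12>9]
(B,R,Z): not NE [P1→D gives 4>1; P2→P gives 7>4]
(B,R,W): not NE [P1→A gives 11>2; P2→Q gives 8>1; P3→Z gives 9>0]
(C,P,X): not NE [P1→A gives 9>7; P2→Q gives 7>6]
(C,P,Y): not NE [P1→D gives 6>5]
(C,P,Z): NE
(C,P,W): not NE [P3→Z gives 3>0]
(C,Q,X): not NE [P3→Z gives 4>2]
(C,Q,Y): not NE [P2→R gives 7>3; P3→Z gives 4>1]
(C,Q,Z): not NE [P1→B gives 8>7; P2→P gives 10>8]
(C,Q,W): not NE [P3→Z gives 4>2]
(C,R,X): not NE [P2→Q gives 7>6; P3→Z gives 8>3]
(C,R,Y): not NE [P3→Z gives 8>1]
(C,R,Z): not NE [P1→D gives 4>1; P2→P gives 10>4]
(C,R,W): not NE [P1→A gives 11>9; P3→Z gives 8>1]
(D,P,X): not NE [P1→A gives 9>7; P3→Y gives 9>2]
(D,P,Y): not NE [P2→R gives 3>0]
(D,P,Z): not NE [P1→C gives 8>7; P2→Q gives 8>1; P3→Y gives 9>1]
(D,P,W): not NE [P1→C gives 9>6; P2→R gives 8>1; P3→Y gives 9>7]
(D,Q,X): not NE [P1→C gives 8>5]
(D,Q,Y): not NE [P1→C gives 8>5; P2→R gives 3>2; P3→X gives 7>5]
(D,Q,Z): not NE [P1→B gives 8>6; P3→X gives 7>6]
(D,Q,W): not NE [P1→C gives 5>3; P2→R gives 8>3; P3→X gives 7>1]
(D,R,X): not NE [P1→C gives 9>4; P3→W gives 7>0]
(D,R,Y): not NE [P1→C gives 12>2]
(D,R,Z): not NE [P2→Q gives 8>6; P3→W gives 7>5]
(D,R,W): not NE [P1→A gives 11>9]

Nash profiles: (A,R,W), (C,P,Z)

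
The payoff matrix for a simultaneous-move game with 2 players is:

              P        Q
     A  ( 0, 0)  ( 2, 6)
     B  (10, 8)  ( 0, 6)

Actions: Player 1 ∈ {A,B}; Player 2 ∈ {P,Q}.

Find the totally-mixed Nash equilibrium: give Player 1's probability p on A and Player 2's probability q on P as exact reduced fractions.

(p,q) = (1/4, 1/6)

P1 indiff ⇒ q·0+(1-q)·2 = q·10+(1-q)·0 ⇒ q(-10) = (1-q)(-2) ⇒ q = 1/6
P2 indiff ⇒ p·0+(1-p)·8 = p·6+(1-p)·6 ⇒ p(-6) = (1-p)(-2) ⇒ p = 1/4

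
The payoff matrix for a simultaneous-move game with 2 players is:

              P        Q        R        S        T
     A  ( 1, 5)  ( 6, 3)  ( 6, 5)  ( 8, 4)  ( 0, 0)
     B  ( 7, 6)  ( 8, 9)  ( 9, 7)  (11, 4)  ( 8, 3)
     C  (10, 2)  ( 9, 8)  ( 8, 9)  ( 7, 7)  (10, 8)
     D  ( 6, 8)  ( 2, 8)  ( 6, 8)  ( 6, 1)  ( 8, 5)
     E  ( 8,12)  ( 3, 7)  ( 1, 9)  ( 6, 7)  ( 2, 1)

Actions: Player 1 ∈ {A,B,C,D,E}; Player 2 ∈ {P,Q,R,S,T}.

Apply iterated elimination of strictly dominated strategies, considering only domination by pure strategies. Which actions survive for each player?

Survivors P1:{B,C} P2:{Q,R}

P1 drop A (B beats it: P:7>1 Q:8>6 R:9>6 S:11>8 T:8>0)
P1 drop D (C beats it: P:10>6 Q:9>2 R:8>6 S:7>6 T:10>8)
P1 drop E (C beats it: P:10>8 Q:9>3 R:8>1 S:7>6 T:10>2)
P2 drop P (Q beats it: B:9>6 C:8>2)
P2 drop S (Q beats it: B:9>4 C:8>7)
P2 drop T (R beats it: B:7>3 C:9>8)
P1→{B,C} P2→{Q,R}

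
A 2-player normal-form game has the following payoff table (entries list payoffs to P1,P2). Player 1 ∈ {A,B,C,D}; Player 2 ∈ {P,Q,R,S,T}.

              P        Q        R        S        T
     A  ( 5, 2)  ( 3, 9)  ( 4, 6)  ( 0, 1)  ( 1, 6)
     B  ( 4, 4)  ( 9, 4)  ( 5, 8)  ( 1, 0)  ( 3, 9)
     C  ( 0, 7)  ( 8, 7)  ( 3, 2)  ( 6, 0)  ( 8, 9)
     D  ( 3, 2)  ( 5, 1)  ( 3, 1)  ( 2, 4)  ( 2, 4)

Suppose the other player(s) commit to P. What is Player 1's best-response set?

P1 best: {A}

u_1(A vs P) = 5
u_1(B vs P) = 4
u_1(C vs P) = 0
u_1(D vs P) = 3
max payoff 5 at {A}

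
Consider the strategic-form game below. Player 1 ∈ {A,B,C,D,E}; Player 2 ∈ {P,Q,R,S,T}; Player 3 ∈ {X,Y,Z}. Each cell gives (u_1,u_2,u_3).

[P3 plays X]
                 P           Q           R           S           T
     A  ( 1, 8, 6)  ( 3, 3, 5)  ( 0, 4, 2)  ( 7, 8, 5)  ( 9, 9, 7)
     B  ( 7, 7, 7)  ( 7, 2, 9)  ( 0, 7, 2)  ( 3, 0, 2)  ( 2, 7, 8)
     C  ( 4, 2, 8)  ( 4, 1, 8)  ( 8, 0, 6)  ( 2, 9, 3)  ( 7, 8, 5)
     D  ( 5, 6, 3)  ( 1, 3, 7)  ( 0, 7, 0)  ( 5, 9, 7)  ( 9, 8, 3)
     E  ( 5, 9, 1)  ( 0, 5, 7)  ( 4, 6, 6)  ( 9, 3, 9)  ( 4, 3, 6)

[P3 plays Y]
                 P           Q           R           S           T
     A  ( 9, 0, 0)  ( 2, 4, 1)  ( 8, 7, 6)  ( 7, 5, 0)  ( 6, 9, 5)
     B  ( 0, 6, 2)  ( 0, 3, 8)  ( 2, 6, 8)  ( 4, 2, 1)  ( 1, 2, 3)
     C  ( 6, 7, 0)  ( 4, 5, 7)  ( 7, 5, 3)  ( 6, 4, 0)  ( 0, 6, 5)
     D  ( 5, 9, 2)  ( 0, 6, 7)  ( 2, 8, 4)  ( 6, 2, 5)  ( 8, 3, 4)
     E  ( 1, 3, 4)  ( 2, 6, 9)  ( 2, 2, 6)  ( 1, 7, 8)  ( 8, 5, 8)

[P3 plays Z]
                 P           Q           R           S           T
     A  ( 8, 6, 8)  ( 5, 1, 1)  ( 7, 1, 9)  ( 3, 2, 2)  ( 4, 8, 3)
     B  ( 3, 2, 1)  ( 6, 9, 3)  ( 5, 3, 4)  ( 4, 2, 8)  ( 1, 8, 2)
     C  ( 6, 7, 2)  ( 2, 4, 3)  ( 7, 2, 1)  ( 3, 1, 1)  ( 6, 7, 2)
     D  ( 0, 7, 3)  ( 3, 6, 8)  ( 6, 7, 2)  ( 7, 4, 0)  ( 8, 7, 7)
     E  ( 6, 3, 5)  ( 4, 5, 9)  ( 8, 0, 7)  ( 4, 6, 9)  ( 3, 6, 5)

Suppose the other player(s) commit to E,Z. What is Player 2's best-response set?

P2 best: {S,T}

u_2(P vs E,Z) = 3
u_2(Q vs E,Z) = 5
u_2(R vs E,Z) = 0
u_2(S vs E,Z) = 6
u_2(T vs E,Z) = 6
max payoff 6 at {S,T}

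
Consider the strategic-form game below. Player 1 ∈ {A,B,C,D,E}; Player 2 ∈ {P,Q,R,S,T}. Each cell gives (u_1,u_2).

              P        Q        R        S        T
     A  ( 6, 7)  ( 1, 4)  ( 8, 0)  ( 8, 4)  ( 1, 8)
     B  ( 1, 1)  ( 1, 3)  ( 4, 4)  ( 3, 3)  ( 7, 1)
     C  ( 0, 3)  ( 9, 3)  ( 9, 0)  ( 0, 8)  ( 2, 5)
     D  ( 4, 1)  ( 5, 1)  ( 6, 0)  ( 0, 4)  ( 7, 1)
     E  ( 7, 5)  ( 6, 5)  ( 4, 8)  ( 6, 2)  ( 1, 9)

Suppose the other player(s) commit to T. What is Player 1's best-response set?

u_1(A vs T) = 1
u_1(B vs T) = 7
u_1(C vs T) = 2
u_1(D vs T) = 7
u_1(E vs T) = 1
max payoff 7 at {B,D}

argmax u_1 = {B,D}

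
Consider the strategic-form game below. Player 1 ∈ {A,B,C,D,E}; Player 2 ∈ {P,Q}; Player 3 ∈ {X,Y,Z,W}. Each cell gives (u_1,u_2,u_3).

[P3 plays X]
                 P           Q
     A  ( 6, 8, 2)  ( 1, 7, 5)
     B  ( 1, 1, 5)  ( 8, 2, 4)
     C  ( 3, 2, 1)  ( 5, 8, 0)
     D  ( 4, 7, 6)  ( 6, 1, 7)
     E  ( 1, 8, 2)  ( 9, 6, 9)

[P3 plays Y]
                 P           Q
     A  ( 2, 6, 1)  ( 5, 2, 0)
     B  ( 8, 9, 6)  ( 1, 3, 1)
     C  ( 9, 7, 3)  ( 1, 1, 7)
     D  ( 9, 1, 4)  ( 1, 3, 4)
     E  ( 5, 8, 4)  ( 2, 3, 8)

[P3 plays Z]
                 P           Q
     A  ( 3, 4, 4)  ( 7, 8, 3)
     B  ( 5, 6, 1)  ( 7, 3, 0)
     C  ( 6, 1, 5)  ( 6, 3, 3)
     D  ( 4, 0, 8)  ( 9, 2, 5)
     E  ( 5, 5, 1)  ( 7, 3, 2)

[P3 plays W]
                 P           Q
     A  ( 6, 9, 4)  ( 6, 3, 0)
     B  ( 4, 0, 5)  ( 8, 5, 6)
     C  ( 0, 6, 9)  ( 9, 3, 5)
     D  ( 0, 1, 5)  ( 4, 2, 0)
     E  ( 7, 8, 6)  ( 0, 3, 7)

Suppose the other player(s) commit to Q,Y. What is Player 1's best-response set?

u_1(A vs Q,Y) = 5
u_1(B vs Q,Y) = 1
u_1(C vs Q,Y) = 1
u_1(D vs Q,Y) = 1
u_1(E vs Q,Y) = 2
max payoff 5 at {A}

argmax u_1 = {A}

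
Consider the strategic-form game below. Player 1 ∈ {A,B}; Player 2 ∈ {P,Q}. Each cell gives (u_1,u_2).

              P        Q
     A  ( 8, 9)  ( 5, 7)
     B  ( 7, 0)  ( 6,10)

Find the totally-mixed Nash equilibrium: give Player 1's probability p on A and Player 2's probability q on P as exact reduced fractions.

P1 mixes 5/6 on A; P2 mixes 1/2 on P

P1 indiff ⇒ q·8+(1-q)·5 = q·7+(1-q)·6 ⇒ q(1) = (1-q)(1) ⇒ q = 1/2
P2 indiff ⇒ p·9+(1-p)·0 = p·7+(1-p)·10 ⇒ p(2) = (1-p)(10) ⇒ p = 5/6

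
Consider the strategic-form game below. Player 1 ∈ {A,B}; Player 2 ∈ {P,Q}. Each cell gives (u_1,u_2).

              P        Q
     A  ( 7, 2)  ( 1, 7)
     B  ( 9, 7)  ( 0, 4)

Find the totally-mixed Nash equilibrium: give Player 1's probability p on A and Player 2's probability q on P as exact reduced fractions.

P1 mixes 3/8 on A; P2 mixes 1/3 on P

P1 indiff ⇒ q·7+(1-q)·1 = q·9+(1-q)·0 ⇒ q(-2) = (1-q)(-1) ⇒ q = 1/3
P2 indiff ⇒ p·2+(1-p)·7 = p·7+(1-p)·4 ⇒ p(-5) = (1-p)(-3) ⇒ p = 3/8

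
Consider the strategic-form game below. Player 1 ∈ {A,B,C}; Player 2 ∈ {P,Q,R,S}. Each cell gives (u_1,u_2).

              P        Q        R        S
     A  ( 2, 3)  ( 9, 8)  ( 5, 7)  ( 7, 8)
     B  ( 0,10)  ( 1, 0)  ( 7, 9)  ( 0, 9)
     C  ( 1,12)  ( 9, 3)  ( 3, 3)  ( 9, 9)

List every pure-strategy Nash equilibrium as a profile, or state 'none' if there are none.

Nash profiles: (A,Q)

(A,P): not NE [P2→S gives 8>3]
(A,Q): NE
(A,R): not NE [P1→B gives 7>5; P2→S gives 8>7]
(A,S): not NE [P1→C gives 9>7]
(B,P): not NE [P1→A gives 2>0]
(B,Q): not NE [P1→C gives 9>1; P2→P gives 10>0]
(B,R): not NE [P2→P gives 10>9]
(B,S): not NE [P1→C gives 9>0; P2→P gives 10>9]
(C,P): not NE [P1→A gives 2>1]
(C,Q): not NE [P2→P gives 12>3]
(C,R): not NE [P1→B gives 7>3; P2→P gives 12>3]
(C,S): not NE [P2→P gives 12>9]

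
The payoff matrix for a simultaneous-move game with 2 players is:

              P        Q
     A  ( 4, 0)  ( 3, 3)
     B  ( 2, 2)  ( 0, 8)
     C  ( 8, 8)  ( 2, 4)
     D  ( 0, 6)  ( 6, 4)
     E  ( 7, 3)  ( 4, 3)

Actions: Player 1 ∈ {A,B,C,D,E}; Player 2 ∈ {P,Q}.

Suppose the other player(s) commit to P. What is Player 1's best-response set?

u_1(A vs P) = 4
u_1(B vs P) = 2
u_1(C vs P) = 8
u_1(D vs P) = 0
u_1(E vs P) = 7
max payoff 8 at {C}

argmax u_1 = {C}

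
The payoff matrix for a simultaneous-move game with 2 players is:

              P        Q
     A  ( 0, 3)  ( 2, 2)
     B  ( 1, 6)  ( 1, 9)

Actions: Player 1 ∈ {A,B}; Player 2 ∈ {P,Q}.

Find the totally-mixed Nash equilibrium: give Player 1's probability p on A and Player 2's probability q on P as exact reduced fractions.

(p,q) = (3/4, 1/2)

P1 indiff ⇒ q·0+(1-q)·2 = q·1+(1-q)·1 ⇒ q(-1) = (1-q)(-1) ⇒ q = 1/2
P2 indiff ⇒ p·3+(1-p)·6 = p·2+(1-p)·9 ⇒ p(1) = (1-p)(3) ⇒ p = 3/4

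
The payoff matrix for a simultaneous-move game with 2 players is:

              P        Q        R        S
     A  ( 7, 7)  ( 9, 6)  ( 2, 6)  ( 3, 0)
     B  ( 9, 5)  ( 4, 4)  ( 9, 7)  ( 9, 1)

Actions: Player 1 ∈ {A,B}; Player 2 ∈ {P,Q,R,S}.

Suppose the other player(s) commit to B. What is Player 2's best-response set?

BR_2 = {R}

u_2(P vs B) = 5
u_2(Q vs B) = 4
u_2(R vs B) = 7
u_2(S vs B) = 1
max payoff 7 at {R}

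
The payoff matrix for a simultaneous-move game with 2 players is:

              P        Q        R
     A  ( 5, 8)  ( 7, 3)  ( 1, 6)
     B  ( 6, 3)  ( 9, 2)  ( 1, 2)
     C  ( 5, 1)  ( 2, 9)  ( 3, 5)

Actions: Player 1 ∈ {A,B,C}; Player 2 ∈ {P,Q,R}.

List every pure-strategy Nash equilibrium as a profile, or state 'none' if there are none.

(A,P): not NE [P1→B gives 6>5]
(A,Q): not NE [P1→B gives 9>7; P2→P gives 8>3]
(A,R): not NE [P1→C gives 3>1; P2→P gives 8>6]
(B,P): NE
(B,Q): not NE [P2→P gives 3>2]
(B,R): not NE [P1→C gives 3>1; P2→P gives 3>2]
(C,P): not NE [P1→B gives 6>5; P2→Q gives 9>1]
(C,Q): not NE [P1→B gives 9>2]
(C,R): not NE [P2→Q gives 9>5]

PSNE = {(B,P)}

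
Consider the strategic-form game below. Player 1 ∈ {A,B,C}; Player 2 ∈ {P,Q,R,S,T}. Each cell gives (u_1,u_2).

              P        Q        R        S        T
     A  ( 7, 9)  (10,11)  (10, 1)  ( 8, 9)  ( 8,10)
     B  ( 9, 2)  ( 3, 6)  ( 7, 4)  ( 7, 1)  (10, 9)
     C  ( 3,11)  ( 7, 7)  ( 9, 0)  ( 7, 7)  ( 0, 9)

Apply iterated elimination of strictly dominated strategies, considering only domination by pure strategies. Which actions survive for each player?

IESDS → P1:{A,B} P2:{Q,T}

P1 drop C (A beats it: P:7>3 Q:10>7 R:10>9 S:8>7 T:8>0)
P2 drop P (Q beats it: A:11>9 B:6>2)
P2 drop R (Q beats it: A:11>1 B:6>4)
P2 drop S (Q beats it: A:11>9 B:6>1)
P1→{A,B} P2→{Q,T}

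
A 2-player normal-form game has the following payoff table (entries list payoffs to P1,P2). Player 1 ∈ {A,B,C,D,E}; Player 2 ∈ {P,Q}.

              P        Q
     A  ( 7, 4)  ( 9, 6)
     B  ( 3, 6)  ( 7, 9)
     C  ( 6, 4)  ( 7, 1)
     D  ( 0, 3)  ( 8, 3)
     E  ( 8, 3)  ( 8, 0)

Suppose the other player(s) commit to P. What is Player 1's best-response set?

u_1(A vs P) = 7
u_1(B vs P) = 3
u_1(C vs P) = 6
u_1(D vs P) = 0
u_1(E vs P) = 8
max payoff 8 at {E}

argmax u_1 = {E}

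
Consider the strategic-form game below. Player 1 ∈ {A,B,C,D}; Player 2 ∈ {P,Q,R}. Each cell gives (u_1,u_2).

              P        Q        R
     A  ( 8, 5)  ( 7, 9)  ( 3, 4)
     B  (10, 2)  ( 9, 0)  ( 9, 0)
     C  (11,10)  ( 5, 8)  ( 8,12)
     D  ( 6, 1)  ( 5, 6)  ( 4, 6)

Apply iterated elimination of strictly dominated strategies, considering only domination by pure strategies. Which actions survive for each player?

IESDS → P1:{B,C} P2:{P,R}

P1 drop A (B beats it: P:10>8 Q:9>7 R:9>3)
P1 drop D (B beats it: P:10>6 Q:9>5 R:9>4)
P2 drop Q (P beats it: B:2>0 C:10>8)
P1→{B,C} P2→{P,R}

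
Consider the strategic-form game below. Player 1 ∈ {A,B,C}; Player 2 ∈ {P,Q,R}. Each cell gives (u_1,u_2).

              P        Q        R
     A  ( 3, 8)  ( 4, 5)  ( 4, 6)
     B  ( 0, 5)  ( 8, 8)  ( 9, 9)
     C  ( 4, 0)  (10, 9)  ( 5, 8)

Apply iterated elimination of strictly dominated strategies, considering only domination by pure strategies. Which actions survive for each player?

Remaining: P1:{B,C} P2:{Q,R}

P1 drop A (C beats it: P:4>3 Q:10>4 R:5>4)
P2 drop P (Q beats it: B:8>5 C:9>0)
P1→{B,C} P2→{Q,R}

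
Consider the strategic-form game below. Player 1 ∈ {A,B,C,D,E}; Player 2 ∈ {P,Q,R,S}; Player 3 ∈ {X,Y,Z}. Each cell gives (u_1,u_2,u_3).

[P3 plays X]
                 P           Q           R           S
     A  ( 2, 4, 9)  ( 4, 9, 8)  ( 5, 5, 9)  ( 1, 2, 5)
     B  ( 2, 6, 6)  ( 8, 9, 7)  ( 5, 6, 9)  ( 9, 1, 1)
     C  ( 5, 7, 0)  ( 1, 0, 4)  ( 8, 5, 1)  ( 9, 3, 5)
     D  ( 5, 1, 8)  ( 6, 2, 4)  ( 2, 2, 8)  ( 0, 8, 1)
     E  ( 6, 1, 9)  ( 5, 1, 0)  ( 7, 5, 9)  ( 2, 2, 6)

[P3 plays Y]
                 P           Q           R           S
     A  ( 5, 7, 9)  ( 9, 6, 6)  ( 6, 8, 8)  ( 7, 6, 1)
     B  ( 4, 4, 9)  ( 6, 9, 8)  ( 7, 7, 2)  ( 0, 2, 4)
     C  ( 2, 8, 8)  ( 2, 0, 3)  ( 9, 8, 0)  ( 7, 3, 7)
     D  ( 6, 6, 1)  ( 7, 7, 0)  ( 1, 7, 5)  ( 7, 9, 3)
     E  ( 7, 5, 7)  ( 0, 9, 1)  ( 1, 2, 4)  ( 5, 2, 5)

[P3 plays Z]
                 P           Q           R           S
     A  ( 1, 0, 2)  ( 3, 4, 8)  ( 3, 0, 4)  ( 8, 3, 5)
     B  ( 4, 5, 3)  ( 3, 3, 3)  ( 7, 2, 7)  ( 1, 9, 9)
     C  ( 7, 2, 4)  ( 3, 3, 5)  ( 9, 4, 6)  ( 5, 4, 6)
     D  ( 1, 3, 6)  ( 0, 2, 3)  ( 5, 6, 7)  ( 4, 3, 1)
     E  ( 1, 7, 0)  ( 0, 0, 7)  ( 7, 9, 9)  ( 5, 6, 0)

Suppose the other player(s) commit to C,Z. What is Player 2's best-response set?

u_2(P vs C,Z) = 2
u_2(Q vs C,Z) = 3
u_2(R vs C,Z) = 4
u_2(S vs C,Z) = 4
max payoff 4 at {R,S}

argmax u_2 = {R,S}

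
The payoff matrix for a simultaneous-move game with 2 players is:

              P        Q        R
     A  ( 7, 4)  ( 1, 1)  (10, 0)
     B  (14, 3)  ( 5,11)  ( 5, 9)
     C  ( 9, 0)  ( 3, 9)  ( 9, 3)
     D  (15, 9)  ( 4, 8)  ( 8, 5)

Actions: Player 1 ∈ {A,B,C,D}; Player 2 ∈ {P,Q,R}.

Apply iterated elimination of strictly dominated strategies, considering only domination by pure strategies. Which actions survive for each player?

P2 drop R (Q beats it: A:1>0 B:11>9 C:9>3 D:8>5)
P1 drop A (B beats it: P:14>7 Q:5>1)
P1 drop C (B beats it: P:14>9 Q:5>3)
P1→{B,D} P2→{P,Q}

IESDS → P1:{B,D} P2:{P,Q}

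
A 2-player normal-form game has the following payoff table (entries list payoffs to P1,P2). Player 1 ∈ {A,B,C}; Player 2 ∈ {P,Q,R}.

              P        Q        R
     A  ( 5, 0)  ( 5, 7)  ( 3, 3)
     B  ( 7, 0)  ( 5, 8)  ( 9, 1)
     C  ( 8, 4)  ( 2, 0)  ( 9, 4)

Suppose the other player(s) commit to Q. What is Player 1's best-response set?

u_1(A vs Q) = 5
u_1(B vs Q) = 5
u_1(C vs Q) = 2
max payoff 5 at {A,B}

BR_1 = {A,B}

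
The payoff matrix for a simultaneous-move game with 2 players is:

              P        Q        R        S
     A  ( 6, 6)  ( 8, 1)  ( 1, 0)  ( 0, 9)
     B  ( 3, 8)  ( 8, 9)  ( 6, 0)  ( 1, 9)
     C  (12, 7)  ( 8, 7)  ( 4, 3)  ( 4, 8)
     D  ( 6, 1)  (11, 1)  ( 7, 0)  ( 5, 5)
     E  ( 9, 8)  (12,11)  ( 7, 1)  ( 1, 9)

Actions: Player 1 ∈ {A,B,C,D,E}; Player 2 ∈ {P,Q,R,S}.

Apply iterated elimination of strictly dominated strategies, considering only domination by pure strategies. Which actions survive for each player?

P1 drop A (E beats it: P:9>6 Q:12>8 R:7>1 S:1>0)
P1 drop B (D beats it: P:6>3 Q:11>8 R:7>6 S:5>1)
P2 drop P (S beats it: C:8>7 D:5>1 E:9>8)
P1 drop C (D beats it: Q:11>8 R:7>4 S:5>4)
P2 drop R (Q beats it: D:1>0 E:11>1)
P1→{D,E} P2→{Q,S}

IESDS → P1:{D,E} P2:{Q,S}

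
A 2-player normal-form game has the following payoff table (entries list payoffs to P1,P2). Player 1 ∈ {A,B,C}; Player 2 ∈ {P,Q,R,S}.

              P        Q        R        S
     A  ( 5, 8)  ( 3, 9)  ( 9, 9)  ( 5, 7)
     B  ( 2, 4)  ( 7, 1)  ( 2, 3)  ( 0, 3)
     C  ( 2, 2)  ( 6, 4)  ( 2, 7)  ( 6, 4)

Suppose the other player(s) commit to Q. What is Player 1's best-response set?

BR_1 = {B}

u_1(A vs Q) = 3
u_1(B vs Q) = 7
u_1(C vs Q) = 6
max payoff 7 at {B}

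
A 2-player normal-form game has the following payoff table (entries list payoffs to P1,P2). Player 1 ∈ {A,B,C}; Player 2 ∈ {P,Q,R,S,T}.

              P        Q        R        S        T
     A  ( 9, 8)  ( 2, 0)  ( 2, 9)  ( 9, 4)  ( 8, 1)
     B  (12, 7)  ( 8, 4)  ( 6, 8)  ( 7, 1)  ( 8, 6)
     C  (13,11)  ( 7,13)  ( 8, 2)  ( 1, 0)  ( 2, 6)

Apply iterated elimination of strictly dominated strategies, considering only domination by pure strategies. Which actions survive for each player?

P2 drop S (P beats it: A:8>4 B:7>1 C:11>0)
P2 drop T (P beats it: A:8>1 B:7>6 C:11>6)
P1 drop A (B beats it: P:12>9 Q:8>2 R:6>2)
P1→{B,C} P2→{P,Q,R}

Remaining: P1:{B,C} P2:{P,Q,R}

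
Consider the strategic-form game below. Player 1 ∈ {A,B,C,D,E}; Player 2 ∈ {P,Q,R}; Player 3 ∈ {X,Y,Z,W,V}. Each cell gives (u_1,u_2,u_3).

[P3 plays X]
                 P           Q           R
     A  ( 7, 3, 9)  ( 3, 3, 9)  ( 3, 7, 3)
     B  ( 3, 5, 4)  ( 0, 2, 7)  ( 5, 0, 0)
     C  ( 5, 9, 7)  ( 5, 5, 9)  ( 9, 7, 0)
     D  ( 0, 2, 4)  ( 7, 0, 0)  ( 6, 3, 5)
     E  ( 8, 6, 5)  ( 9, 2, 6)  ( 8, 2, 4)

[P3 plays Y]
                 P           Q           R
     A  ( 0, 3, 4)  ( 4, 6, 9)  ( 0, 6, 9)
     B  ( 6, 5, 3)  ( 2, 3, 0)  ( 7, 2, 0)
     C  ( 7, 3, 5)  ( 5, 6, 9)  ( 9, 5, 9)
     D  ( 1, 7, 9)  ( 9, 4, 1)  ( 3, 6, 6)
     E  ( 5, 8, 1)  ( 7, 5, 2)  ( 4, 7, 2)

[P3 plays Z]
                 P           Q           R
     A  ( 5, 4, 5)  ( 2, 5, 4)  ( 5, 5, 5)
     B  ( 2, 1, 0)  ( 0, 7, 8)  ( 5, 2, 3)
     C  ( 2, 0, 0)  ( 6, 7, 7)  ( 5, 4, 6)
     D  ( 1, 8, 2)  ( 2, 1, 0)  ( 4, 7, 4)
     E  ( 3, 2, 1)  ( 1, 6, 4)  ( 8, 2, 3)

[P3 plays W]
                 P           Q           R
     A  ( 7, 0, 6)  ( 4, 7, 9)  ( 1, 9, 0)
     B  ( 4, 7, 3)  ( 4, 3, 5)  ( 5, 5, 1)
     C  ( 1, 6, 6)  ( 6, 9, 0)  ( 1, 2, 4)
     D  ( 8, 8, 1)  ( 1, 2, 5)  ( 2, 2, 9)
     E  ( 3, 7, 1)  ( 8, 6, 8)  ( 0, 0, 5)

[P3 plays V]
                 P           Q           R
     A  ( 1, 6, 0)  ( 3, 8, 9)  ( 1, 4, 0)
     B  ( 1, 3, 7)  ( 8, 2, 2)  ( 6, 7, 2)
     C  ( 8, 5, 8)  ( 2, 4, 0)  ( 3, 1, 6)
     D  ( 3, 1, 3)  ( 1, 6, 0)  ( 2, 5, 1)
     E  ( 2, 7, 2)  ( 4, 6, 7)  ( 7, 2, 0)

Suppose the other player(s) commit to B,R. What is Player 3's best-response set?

u_3(X vs B,R) = 0
u_3(Y vs B,R) = 0
u_3(Z vs B,R) = 3
u_3(W vs B,R) = 1
u_3(V vs B,R) = 2
max payoff 3 at {Z}

P3 best: {Z}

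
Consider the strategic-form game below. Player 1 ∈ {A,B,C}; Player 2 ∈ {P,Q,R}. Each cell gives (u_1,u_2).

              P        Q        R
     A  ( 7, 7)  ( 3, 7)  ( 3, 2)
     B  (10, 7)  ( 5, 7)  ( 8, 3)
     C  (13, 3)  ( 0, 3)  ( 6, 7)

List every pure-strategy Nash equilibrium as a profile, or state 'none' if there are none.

PSNE = {(B,Q)}

(A,P): not NE [P1→C gives 13>7]
(A,Q): not NE [P1→B gives 5>3]
(A,R): not NE [P1→B gives 8>3; P2→Q gives 7>2]
(B,P): not NE [P1→C gives 13>10]
(B,Q): NE
(B,R): not NE [P2→Q gives 7>3]
(C,P): not NE [P2→R gives 7>3]
(C,Q): not NE [P1→B gives 5>0; P2→R gives 7>3]
(C,R): not NE [P1→B gives 8>6]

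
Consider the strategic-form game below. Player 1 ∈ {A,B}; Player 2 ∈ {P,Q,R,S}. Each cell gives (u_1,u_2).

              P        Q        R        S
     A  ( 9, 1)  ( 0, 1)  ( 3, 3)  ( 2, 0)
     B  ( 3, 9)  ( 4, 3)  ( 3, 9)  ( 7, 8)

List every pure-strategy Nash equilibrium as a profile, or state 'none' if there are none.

(A,P): not NE [P2→R gives 3>1]
(A,Q): not NE [P1→B gives 4>0; P2→R gives 3>1]
(A,R): NE
(A,S): not NE [P1→B gives 7>2; P2→R gives 3>0]
(B,P): not NE [P1→A gives 9>3]
(B,Q): not NE [P2→R gives 9>3]
(B,R): NE
(B,S): not NE [P2→R gives 9>8]

NE set: (A,R), (B,R)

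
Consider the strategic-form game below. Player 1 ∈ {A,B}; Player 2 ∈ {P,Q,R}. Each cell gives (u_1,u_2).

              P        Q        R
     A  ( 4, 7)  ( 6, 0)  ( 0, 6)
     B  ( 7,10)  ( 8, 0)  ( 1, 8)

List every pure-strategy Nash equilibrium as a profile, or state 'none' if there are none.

PSNE = {(B,P)}

(A,P): not NE [P1→B gives 7>4]
(A,Q): not NE [P1→B gives 8>6; P2→P gives 7>0]
(A,R): not NE [P1→B gives 1>0; P2→P gives 7>6]
(B,P): NE
(B,Q): not NE [P2→P gives 10>0]
(B,R): not NE [P2→P gives 10>8]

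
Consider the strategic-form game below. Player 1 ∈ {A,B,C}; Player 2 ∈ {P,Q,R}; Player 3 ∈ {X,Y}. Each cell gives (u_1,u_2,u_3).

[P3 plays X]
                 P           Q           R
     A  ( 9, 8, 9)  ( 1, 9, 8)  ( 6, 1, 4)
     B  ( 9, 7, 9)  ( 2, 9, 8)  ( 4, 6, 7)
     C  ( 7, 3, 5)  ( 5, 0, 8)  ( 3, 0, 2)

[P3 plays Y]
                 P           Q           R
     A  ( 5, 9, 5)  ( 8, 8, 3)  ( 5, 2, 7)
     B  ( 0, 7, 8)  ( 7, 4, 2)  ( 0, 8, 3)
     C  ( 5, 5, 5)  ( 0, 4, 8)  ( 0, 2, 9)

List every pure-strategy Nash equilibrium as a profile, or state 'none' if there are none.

Nash profiles: (C,P,Y)

(A,P,X): not NE [P2→Q gives 9>8]
(A,P,Y): not NE [P3→X gives 9>5]
(A,Q,X): not NE [P1→C gives 5>1]
(A,Q,Y): not NE [P2→P gives 9>8; P3→X gives 8>3]
(A,R,X): not NE [P2→Q gives 9>1; P3→Y gives 7>4]
(A,R,Y): not NE [P2→P gives 9>2]
(B,P,X): not NE [P2→Q gives 9>7]
(B,P,Y): not NE [P1→C gives 5>0; P2→R gives 8>7; P3→X gives 9>8]
(B,Q,X): not NE [P1→C gives 5>2]
(B,Q,Y): not NE [P1→A gives 8>7; P2→R gives 8>4; P3→X gives 8>2]
(B,R,X): not NE [P1→A gives 6>4; P2→Q gives 9>6]
(B,R,Y): not NE [P1→A gives 5>0; P3→X gives 7>3]
(C,P,X): not NE [P1→B gives 9>7]
(C,P,Y): NE
(C,Q,X): not NE [P2→P gives 3>0]
(C,Q,Y): not NE [P1→A gives 8>0; P2→P gives 5>4]
(C,R,X): not NE [P1→A gives 6>3; P2→P gives 3>0; P3→Y gives 9>2]
(C,R,Y): not NE [P1→A gives 5>0; P2→P gives 5>2]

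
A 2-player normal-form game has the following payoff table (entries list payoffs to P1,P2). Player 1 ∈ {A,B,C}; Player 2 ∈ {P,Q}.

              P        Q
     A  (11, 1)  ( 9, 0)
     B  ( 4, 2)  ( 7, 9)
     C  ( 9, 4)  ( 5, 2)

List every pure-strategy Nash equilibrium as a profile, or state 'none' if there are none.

(A,P): NE
(A,Q): not NE [P2→P gives 1>0]
(B,P): not NE [P1→A gives 11>4; P2→Q gives 9>2]
(B,Q): not NE [P1→A gives 9>7]
(C,P): not NE [P1→A gives 11>9]
(C,Q): not NE [P1→A gives 9>5; P2→P gives 4>2]

NE set: (A,P)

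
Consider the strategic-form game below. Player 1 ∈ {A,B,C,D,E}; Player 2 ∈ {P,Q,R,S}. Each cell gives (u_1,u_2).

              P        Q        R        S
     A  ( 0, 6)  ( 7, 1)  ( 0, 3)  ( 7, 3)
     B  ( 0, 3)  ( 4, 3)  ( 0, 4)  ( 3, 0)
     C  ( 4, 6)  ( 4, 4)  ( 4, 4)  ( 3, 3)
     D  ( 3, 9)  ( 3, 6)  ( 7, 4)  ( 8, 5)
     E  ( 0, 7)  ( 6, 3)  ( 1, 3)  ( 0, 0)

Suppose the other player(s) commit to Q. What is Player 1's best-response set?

u_1(A vs Q) = 7
u_1(B vs Q) = 4
u_1(C vs Q) = 4
u_1(D vs Q) = 3
u_1(E vs Q) = 6
max payoff 7 at {A}

BR_1 = {A}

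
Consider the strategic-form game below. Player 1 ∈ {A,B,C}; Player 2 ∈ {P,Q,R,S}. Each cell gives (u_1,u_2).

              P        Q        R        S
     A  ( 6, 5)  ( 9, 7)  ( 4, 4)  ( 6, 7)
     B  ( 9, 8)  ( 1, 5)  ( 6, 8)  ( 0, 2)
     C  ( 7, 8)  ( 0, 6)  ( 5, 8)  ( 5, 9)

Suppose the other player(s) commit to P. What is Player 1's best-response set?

u_1(A vs P) = 6
u_1(B vs P) = 9
u_1(C vs P) = 7
max payoff 9 at {B}

BR_1 = {B}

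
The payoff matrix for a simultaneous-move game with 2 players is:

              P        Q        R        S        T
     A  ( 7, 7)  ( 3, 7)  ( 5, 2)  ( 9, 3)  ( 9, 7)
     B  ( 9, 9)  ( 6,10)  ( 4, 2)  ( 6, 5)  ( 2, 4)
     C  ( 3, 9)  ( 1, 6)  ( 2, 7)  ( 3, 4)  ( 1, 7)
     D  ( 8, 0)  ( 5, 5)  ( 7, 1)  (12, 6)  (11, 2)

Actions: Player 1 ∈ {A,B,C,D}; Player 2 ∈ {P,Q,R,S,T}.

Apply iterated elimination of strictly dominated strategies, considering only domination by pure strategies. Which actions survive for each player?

IESDS → P1:{B,D} P2:{Q,S}

P1 drop A (D beats it: P:8>7 Q:5>3 R:7>5 S:12>9 T:11>9)
P1 drop C (B beats it: P:9>3 Q:6>1 R:4>2 S:6>3 T:2>1)
P2 drop P (Q beats it: B:10>9 D:5>0)
P2 drop R (Q beats it: B:10>2 D:5>1)
P2 drop T (Q beats it: B:10>4 D:5>2)
P1→{B,D} P2→{Q,S}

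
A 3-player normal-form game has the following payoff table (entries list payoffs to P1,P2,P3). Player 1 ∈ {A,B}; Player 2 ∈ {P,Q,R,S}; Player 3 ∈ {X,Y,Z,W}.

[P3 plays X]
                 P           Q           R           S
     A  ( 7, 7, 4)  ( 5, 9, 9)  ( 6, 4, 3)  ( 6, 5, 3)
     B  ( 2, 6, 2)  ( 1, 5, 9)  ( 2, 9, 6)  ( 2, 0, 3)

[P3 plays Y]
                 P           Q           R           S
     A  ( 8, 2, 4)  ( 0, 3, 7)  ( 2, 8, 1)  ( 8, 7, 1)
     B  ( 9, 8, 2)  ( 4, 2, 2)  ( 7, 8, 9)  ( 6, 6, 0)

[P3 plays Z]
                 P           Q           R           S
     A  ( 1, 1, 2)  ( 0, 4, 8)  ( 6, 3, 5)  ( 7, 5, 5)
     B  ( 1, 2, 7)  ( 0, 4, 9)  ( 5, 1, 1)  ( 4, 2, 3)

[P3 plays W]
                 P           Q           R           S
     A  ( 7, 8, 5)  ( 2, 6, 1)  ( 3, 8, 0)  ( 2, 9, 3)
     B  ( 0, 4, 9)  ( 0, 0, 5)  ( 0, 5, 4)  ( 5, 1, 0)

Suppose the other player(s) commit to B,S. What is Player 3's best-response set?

u_3(X vs B,S) = 3
u_3(Y vs B,S) = 0
u_3(Z vs B,S) = 3
u_3(W vs B,S) = 0
max payoff 3 at {X,Z}

argmax u_3 = {X,Z}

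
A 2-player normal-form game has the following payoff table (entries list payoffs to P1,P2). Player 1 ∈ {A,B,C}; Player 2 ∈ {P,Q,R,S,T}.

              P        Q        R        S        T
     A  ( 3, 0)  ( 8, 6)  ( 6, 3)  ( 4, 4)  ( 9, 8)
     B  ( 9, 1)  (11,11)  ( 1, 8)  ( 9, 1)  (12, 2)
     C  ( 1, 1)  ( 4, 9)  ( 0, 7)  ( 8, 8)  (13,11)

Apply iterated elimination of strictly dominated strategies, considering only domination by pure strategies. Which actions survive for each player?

Survivors P1:{B,C} P2:{Q,T}

P2 drop P (Q beats it: A:6>0 B:11>1 C:9>1)
P2 drop R (Q beats it: A:6>3 B:11>8 C:9>7)
P1 drop A (B beats it: Q:11>8 S:9>4 T:12>9)
P2 drop S (Q beats it: B:11>1 C:9>8)
P1→{B,C} P2→{Q,T}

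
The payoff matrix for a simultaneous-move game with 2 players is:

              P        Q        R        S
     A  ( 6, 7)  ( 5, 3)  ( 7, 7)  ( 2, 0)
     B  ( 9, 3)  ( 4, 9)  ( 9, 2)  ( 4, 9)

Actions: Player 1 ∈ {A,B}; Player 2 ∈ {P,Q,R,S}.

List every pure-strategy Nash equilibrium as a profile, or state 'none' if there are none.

(A,P): not NE [P1→B gives 9>6]
(A,Q): not NE [P2→R gives 7>3]
(A,R): not NE [P1→B gives 9>7]
(A,S): not NE [P1→B gives 4>2; P2→R gives 7>0]
(B,P): not NE [P2→S gives 9>3]
(B,Q): not NE [P1→A gives 5>4]
(B,R): not NE [P2→S gives 9>2]
(B,S): NE

PSNE = {(B,S)}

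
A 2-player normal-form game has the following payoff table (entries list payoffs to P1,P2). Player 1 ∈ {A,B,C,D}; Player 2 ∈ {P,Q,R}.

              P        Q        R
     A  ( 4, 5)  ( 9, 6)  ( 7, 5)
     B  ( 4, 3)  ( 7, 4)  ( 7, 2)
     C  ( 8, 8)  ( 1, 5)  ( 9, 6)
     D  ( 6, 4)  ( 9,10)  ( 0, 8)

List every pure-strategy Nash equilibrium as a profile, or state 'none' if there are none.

PSNE = {(A,Q), (C,P), (D,Q)}

(A,P): not NE [P1→C gives 8>4; P2→Q gives 6>5]
(A,Q): NE
(A,R): not NE [P1→C gives 9>7; P2→Q gives 6>5]
(B,P): not NE [P1→C gives 8>4; P2→Q gives 4>3]
(B,Q): not NE [P1→D gives 9>7]
(B,R): not NE [P1→C gives 9>7; P2→Q gives 4>2]
(C,P): NE
(C,Q): not NE [P1→D gives 9>1; P2→P gives 8>5]
(C,R): not NE [P2→P gives 8>6]
(D,P): not NE [P1→C gives 8>6; P2→Q gives 10>4]
(D,Q): NE
(D,R): not NE [P1→C gives 9>0; P2→Q gives 10>8]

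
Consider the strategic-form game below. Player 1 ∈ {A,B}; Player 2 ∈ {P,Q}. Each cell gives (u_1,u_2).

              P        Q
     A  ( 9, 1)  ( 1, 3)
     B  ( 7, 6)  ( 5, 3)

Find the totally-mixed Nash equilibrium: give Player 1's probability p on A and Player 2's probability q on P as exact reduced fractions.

P1 indiff ⇒ q·9+(1-q)·1 = q·7+(1-q)·5 ⇒ q(2) = (1-q)(4) ⇒ q = 2/3
P2 indiff ⇒ p·1+(1-p)·6 = p·3+(1-p)·3 ⇒ p(-2) = (1-p)(-3) ⇒ p = 3/5

(p,q) = (3/5, 2/3)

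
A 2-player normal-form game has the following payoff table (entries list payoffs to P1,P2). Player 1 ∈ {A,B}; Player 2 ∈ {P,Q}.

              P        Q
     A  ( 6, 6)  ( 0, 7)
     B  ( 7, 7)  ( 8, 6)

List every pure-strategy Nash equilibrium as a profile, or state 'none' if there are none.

(A,P): not NE [P1→B gives 7>6; P2→Q gives 7>6]
(A,Q): not NE [P1→B gives 8>0]
(B,P): NE
(B,Q): not NE [P2→P gives 7>6]

NE set: (B,P)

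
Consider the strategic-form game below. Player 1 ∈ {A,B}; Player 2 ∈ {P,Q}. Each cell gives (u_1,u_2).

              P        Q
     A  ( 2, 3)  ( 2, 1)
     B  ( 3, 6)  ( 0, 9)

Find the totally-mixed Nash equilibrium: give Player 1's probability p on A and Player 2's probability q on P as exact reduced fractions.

P1 mixes 3/5 on A; P2 mixes 2/3 on P

P1 indiff ⇒ q·2+(1-q)·2 = q·3+(1-q)·0 ⇒ q(-1) = (1-q)(-2) ⇒ q = 2/3
P2 indiff ⇒ p·3+(1-p)·6 = p·1+(1-p)·9 ⇒ p(2) = (1-p)(3) ⇒ p = 3/5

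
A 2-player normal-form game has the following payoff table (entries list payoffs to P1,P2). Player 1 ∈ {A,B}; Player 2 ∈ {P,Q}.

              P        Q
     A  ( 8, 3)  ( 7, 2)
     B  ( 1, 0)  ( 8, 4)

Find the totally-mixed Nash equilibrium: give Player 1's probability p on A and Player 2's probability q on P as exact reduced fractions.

P1 mixes 4/5 on A; P2 mixes 1/8 on P

P1 indiff ⇒ q·8+(1-q)·7 = q·1+(1-q)·8 ⇒ q(7) = (1-q)(1) ⇒ q = 1/8
P2 indiff ⇒ p·3+(1-p)·0 = p·2+(1-p)·4 ⇒ p(1) = (1-p)(4) ⇒ p = 4/5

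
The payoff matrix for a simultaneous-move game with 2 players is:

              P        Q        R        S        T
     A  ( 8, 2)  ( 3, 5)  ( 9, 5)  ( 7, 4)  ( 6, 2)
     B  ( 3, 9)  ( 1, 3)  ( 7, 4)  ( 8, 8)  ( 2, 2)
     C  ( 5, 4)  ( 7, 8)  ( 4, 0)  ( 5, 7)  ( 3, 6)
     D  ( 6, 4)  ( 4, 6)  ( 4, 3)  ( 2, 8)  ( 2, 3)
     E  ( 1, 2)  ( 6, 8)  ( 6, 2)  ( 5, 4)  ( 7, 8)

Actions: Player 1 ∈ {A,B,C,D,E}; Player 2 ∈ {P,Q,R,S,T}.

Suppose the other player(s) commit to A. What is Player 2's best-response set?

BR_2 = {Q,R}

u_2(P vs A) = 2
u_2(Q vs A) = 5
u_2(R vs A) = 5
u_2(S vs A) = 4
u_2(T vs A) = 2
max payoff 5 at {Q,R}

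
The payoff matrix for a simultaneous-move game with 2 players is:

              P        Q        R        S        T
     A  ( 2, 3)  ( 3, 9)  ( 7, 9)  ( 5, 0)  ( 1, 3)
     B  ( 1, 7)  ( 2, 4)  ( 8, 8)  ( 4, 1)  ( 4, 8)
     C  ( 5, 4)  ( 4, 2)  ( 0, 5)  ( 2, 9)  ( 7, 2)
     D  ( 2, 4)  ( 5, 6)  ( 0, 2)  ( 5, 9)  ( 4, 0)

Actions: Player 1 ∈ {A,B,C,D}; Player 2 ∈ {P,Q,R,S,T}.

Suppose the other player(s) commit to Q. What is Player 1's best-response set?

u_1(A vs Q) = 3
u_1(B vs Q) = 2
u_1(C vs Q) = 4
u_1(D vs Q) = 5
max payoff 5 at {D}

argmax u_1 = {D}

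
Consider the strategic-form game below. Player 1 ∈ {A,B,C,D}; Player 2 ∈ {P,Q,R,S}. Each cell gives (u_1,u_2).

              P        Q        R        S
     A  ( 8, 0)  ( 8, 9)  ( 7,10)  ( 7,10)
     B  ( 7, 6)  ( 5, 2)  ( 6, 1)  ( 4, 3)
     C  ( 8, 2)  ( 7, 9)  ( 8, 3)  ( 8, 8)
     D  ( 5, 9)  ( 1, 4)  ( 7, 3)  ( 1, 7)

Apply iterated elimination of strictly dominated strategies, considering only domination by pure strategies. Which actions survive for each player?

Survivors P1:{A,C} P2:{Q,R,S}

P1 drop B (A beats it: P:8>7 Q:8>5 R:7>6 S:7>4)
P1 drop D (C beats it: P:8>5 Q:7>1 R:8>7 S:8>1)
P2 drop P (Q beats it: A:9>0 C:9>2)
P1→{A,C} P2→{Q,R,S}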